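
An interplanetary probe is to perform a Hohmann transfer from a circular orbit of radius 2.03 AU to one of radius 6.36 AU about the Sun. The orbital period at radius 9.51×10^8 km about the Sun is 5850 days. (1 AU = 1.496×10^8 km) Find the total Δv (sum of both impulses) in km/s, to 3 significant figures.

Δv = 8.44 km/s

From Kepler's third law T² = 4π²r³/μ at r = 9.51×10^8 km, T = 5850 days = 5850 × 86400 s = 5.0544×10^8 s: μ = 4π²r³/T² = 1.32911×10^11 km³/s².
In km: r₁ = 2.03 × 1.496×10^8 = 3.03688×10^8 km; r₂ = 6.36 × 1.496×10^8 = 9.51456×10^8 km.
Semi-major axis of the transfer orbit: a_t = (3.03688×10^8 + 9.51456×10^8)/2 = 6.27572×10^8 km.
At r₁ the circular-orbit speed is v₁ = √(μ/r₁) = 20.920 km/s.
On the transfer ellipse at r₁, vis-viva gives v_p = √[μ(2/r₁ − 1/a_t)] = 25.759 km/s.
First burn Δv₁ = |v_p − v₁| = 4.839 km/s.
At r₂, v₂ = √(μ/r₂) = 11.819 km/s.
Transfer-orbit speed at r₂: v_a = √[μ(2/r₂ − 1/a_t)] = 8.2218 km/s.
Second burn Δv₂ = |v₂ − v_a| = 3.597 km/s.
Δv = Δv₁ + Δv₂ = 4.839 + 3.597 = 8.436 km/s.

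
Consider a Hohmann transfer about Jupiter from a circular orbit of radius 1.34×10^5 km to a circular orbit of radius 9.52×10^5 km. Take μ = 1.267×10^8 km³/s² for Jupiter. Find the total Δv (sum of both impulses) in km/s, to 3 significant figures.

Δv = 15.8 km/s

The Hohmann ellipse has a_t = (r₁ + r₂)/2 = 5.430×10^5 km.
At r₁ the circular-orbit speed is v₁ = √(μ/r₁) = 30.749 km/s.
Transfer-orbit speed at r₁ (vis-viva): v_p = √[μ(2/r₁ − 1/a_t)] = 40.715 km/s.
First burn Δv₁ = |v_p − v₁| = 9.966 km/s.
At r₂, v₂ = √(μ/r₂) = 11.536 km/s.
Transfer-orbit speed at r₂: v_a = √[μ(2/r₂ − 1/a_t)] = 5.7309 km/s.
Second burn Δv₂ = |v₂ − v_a| = 5.805 km/s.
Δv = Δv₁ + Δv₂ = 9.966 + 5.805 = 15.77 km/s.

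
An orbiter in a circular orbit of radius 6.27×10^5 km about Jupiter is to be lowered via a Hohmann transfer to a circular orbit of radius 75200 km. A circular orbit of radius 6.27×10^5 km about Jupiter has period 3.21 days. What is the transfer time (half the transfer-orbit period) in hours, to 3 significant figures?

From Kepler's third law T² = 4π²r³/μ at r = 6.27×10^5 km, T = 3.21 days = 3.21 × 86400 s = 2.77344×10^5 s: μ = 4π²r³/T² = 1.26510×10^8 km³/s².
The Hohmann ellipse has a_t = (r₁ + r₂)/2 = 3.511×10^5 km.
Transfer time t = π√(a_t³/μ) = π√((3.511×10^5)³ / 1.26510×10^8) = 58110 s.
Converting: 58110 s ÷ 3600 s/hour = 16.1 hours.

t = 16.1 hours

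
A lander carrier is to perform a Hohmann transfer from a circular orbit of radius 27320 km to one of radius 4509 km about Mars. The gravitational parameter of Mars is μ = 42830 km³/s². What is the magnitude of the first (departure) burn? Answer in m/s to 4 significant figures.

Δv₁ = 585.6 m/s

Semi-major axis of the transfer orbit: a_t = (27320 + 4509)/2 = 15914.5 km.
Circular speed at r = 27320 km: v_c = √(μ/r) = 1.2521 km/s.
Transfer-orbit speed at the same r (vis-viva, a = a_t): v_t = √[μ(2/r − 1/a_t)] = 0.66646 km/s.
Δv₁ = |v_t − v_c| = |0.66646 − 1.2521| = 0.5856 km/s.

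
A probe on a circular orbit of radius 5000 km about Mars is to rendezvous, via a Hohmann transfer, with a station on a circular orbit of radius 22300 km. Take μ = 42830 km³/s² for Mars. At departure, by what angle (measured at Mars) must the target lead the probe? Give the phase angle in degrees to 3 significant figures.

Transfer-ellipse semi-major axis a_t = (r₁ + r₂)/2 = (5000 + 22300)/2 = 13650 km.
The half-period of the transfer ellipse is t = π√(a_t³/μ) = 24209 s.
Target angular speed ω₂ = √(μ/r₂³) = 6.2147×10^-5 rad/s.
Angle swept by the target during transfer: ω₂·t = 1.5045 rad = 86.20°.
The probe traverses 180° on the transfer ellipse, so the target must lead by 180° − 86.20° = 93.8°.

φ = 93.8°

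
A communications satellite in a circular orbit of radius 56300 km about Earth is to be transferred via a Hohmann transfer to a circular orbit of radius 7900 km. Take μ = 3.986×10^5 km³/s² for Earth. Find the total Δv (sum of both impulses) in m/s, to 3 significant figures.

Transfer-ellipse semi-major axis a_t = (r₁ + r₂)/2 = (56300 + 7900)/2 = 32100 km.
Circular speed at r₁: v₁ = √(μ/r₁) = √(3.986×10^5/56300) = 2.661 km/s.
On the transfer ellipse at r₁, v² = μ(2/r − 1/a) gives v_a = √[μ(2/r₁ − 1/a_t)] = 1.320 km/s.
First burn Δv₁ = |v_a − v₁| = 1.341 km/s.
Circular speed at r₂: v₂ = √(μ/r₂) = 7.103 km/s.
Transfer-orbit speed at r₂: v_p = √[μ(2/r₂ − 1/a_t)] = 9.407 km/s.
Second burn Δv₂ = |v₂ − v_p| = 2.304 km/s.
Δv = Δv₁ + Δv₂ = 1.341 + 2.304 = 3.645 km/s.

Δv = 3640 m/s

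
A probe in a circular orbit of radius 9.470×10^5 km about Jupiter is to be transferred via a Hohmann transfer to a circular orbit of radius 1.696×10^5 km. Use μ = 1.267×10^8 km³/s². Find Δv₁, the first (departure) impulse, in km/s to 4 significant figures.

Δv₁ = 5.192 km/s

The Hohmann ellipse has a_t = (r₁ + r₂)/2 = 5.583×10^5 km.
Circular speed at r = 9.470×10^5 km: v_c = √(μ/r) = 11.567 km/s.
Vis-viva on the transfer ellipse at r = 9.470×10^5 km gives v_t = √[μ(2/r − 1/a_t)] = 6.3752 km/s.
Δv₁ = |v_t − v_c| = |6.3752 − 11.567| = 5.192 km/s.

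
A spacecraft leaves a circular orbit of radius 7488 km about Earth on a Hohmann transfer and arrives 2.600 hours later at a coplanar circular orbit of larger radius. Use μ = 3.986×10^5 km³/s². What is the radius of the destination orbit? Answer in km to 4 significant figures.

Transfer time t = 2.600 hours = 9360 s, and t = π√(a_t³/μ).
So a_t = (μ t²/π²)^(1/3) = (3.986×10^5 × (9360)² / π²)^(1/3) = 15238 km.
Since a_t = (r₁ + r₂)/2, r₂ = 2a_t − r₁ = 2×15238 − 7488 = 22988 km.

r₂ = 22990 km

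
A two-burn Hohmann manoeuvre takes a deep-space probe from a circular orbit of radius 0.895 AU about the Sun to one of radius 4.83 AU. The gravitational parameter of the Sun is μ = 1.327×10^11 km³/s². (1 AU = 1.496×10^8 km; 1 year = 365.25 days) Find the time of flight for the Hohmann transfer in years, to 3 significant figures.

In km: r₁ = 0.895 × 1.496×10^8 = 1.33892×10^8 km; r₂ = 4.83 × 1.496×10^8 = 7.22568×10^8 km.
Transfer-ellipse semi-major axis a_t = (r₁ + r₂)/2 = (1.33892×10^8 + 7.22568×10^8)/2 = 4.2823×10^8 km.
Half the transfer-orbit period gives t = π√(a_t³/μ) = 7.642×10^7 s.
Converting: 7.642×10^7 s ÷ 3.15576×10^7 s/year (365.25 × 86400) = 2.42 years.

t = 2.42 years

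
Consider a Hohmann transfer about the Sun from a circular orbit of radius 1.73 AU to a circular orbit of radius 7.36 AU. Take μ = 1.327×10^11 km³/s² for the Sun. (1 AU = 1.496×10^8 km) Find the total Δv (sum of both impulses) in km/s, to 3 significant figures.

In km: r₁ = 1.73 × 1.496×10^8 = 2.58808×10^8 km; r₂ = 7.36 × 1.496×10^8 = 1.101056×10^9 km.
Semi-major axis of the transfer orbit: a_t = (2.58808×10^8 + 1.101056×10^9)/2 = 6.79932×10^8 km.
Circular speed at r₁: v₁ = √(μ/r₁) = √(1.327×10^11/2.58808×10^8) = 22.644 km/s.
Transfer-orbit speed at r₁ (vis-viva equation): v_p = √[μ(2/r₁ − 1/a_t)] = 28.815 km/s.
First burn Δv₁ = |v_p − v₁| = 6.171 km/s.
At r₂, v₂ = √(μ/r₂) = 10.978 km/s.
Transfer-orbit speed at r₂: v_a = √[μ(2/r₂ − 1/a_t)] = 6.7731 km/s.
Second burn Δv₂ = |v₂ − v_a| = 4.205 km/s.
Total Δv = Δv₁ + Δv₂ = 10.38 km/s.

Δv = 10.4 km/s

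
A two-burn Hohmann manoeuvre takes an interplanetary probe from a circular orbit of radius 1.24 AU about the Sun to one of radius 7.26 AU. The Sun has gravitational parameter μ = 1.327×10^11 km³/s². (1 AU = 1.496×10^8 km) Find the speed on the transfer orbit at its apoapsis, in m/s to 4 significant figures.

In km: r₁ = 1.24 × 1.496×10^8 = 1.85504×10^8 km; r₂ = 7.26 × 1.496×10^8 = 1.086096×10^9 km.
Transfer-ellipse semi-major axis a_t = (r₁ + r₂)/2 = (1.85504×10^8 + 1.086096×10^9)/2 = 6.358×10^8 km.
At apoapsis, r = 1.086096×10^9 km.
Applying v² = μ(2/r − 1/a_t): v = 5.971 km/s.

v = 5971 m/s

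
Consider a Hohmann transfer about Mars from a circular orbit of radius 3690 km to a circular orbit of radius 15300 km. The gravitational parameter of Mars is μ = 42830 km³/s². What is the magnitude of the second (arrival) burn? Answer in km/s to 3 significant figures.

Transfer-ellipse semi-major axis a_t = (r₁ + r₂)/2 = (3690 + 15300)/2 = 9495 km.
Circular speed at r = 15300 km: v_c = √(μ/r) = 1.6731 km/s.
Vis-viva on the transfer ellipse at r = 15300 km gives v_t = √[μ(2/r − 1/a_t)] = 1.0430 km/s.
Δv₂ = |v_t − v_c| = |1.0430 − 1.6731| = 0.6301 km/s.

Δv₂ = 0.630 km/s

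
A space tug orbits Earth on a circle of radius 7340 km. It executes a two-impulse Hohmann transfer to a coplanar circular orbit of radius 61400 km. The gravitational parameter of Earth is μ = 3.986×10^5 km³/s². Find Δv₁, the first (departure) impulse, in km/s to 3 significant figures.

The Hohmann ellipse has a_t = (r₁ + r₂)/2 = 34370 km.
Circular speed at r = 7340 km: v_c = √(μ/r) = 7.3692 km/s.
Vis-viva on the transfer ellipse at r = 7340 km gives v_t = √[μ(2/r − 1/a_t)] = 9.8495 km/s.
Δv₁ = |v_t − v_c| = |9.8495 − 7.3692| = 2.480 km/s.

Δv₁ = 2.48 km/s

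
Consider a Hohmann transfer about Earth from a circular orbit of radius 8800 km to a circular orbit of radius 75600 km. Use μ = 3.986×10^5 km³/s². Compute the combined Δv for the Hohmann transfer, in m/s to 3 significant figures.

The Hohmann ellipse has a_t = (r₁ + r₂)/2 = 42200 km.
At r₁ the circular-orbit speed is v₁ = √(μ/r₁) = 6.730 km/s.
On the transfer ellipse at r₁, vis-viva gives v_p = √[μ(2/r₁ − 1/a_t)] = 9.008 km/s.
First burn Δv₁ = |v_p − v₁| = 2.278 km/s.
At r₂, v₂ = √(μ/r₂) = 2.2962 km/s.
Transfer-orbit speed at r₂: v_a = √[μ(2/r₂ − 1/a_t)] = 1.0486 km/s.
Second burn Δv₂ = |v₂ − v_a| = 1.248 km/s.
Δv = Δv₁ + Δv₂ = 2.278 + 1.248 = 3.526 km/s.

Δv = 3530 m/s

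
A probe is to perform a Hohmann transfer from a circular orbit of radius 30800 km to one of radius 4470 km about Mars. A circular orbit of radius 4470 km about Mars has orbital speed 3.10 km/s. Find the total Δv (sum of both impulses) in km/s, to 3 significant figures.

Δv = 1.58 km/s

From the circular-orbit relation v² = μ/r at r = 4470 km: μ = v²r = (3.10)² × 4470 = 42956.7 km³/s².
The Hohmann ellipse has a_t = (r₁ + r₂)/2 = 17635 km.
At r₁ the circular-orbit speed is v₁ = √(μ/r₁) = 1.181 km/s.
Transfer-orbit speed at r₁ (vis-viva equation): v_a = √[μ(2/r₁ − 1/a_t)] = 0.5946 km/s.
First burn Δv₁ = |v_a − v₁| = 0.5864 km/s.
At r₂, v₂ = √(μ/r₂) = 3.1000 km/s.
Transfer-orbit speed at r₂: v_p = √[μ(2/r₂ − 1/a_t)] = 4.0968 km/s.
Second burn Δv₂ = |v₂ − v_p| = 0.9968 km/s.
Δv = Δv₁ + Δv₂ = 0.5864 + 0.9968 = 1.583 km/s.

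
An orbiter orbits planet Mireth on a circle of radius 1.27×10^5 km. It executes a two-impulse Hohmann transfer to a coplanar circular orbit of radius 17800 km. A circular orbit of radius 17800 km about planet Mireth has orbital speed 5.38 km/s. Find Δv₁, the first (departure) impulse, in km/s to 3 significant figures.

From the circular-orbit relation v² = μ/r at r = 17800 km: μ = v²r = (5.38)² × 17800 = 5.15210×10^5 km³/s².
Transfer-ellipse semi-major axis a_t = (r₁ + r₂)/2 = (1.270×10^5 + 17800)/2 = 72400 km.
Circular speed at r = 1.270×10^5 km: v_c = √(μ/r) = 2.014 km/s.
Vis-viva on the transfer ellipse at r = 1.270×10^5 km gives v_t = √[μ(2/r − 1/a_t)] = 0.9987 km/s.
Δv₁ = |v_t − v_c| = |0.9987 − 2.014| = 1.015 km/s.

Δv₁ = 1.02 km/s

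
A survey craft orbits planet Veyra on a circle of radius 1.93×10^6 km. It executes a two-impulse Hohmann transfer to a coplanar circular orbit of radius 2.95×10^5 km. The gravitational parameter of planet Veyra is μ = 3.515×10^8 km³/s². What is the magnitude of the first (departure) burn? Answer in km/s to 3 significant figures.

Transfer-ellipse semi-major axis a_t = (r₁ + r₂)/2 = (1.930×10^6 + 2.950×10^5)/2 = 1.1125×10^6 km.
Circular speed at r = 1.930×10^6 km: v_c = √(μ/r) = 13.495 km/s.
Transfer-orbit speed at the same r (vis-viva, a = a_t): v_t = √[μ(2/r − 1/a_t)] = 6.9494 km/s.
Δv₁ = |v_t − v_c| = |6.9494 − 13.495| = 6.546 km/s.

Δv₁ = 6.55 km/s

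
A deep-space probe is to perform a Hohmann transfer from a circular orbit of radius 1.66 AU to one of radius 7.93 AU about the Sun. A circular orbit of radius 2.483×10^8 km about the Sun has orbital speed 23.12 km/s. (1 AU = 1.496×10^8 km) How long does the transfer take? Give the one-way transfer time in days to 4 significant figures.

t = 1918 days

From the circular-orbit relation v² = μ/r at r = 2.483×10^8 km: μ = v²r = (23.12)² × 2.483×10^8 = 1.32725×10^11 km³/s².
In km: r₁ = 1.66 × 1.496×10^8 = 2.48336×10^8 km; r₂ = 7.93 × 1.496×10^8 = 1.186328×10^9 km.
Semi-major axis of the transfer orbit: a_t = (2.48336×10^8 + 1.186328×10^9)/2 = 7.17332×10^8 km.
By Kepler's third law the transfer-orbit period is T = 2π√(a_t³/μ), so t = T/2 = 1.657×10^8 s.
Converting: 1.657×10^8 s ÷ 86400 s/day = 1918 days.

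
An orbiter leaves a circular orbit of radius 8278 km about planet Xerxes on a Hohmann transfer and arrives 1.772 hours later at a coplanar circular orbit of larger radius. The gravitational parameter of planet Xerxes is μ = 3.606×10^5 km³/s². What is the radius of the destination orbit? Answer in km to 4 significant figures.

r₂ = 14550 km

Transfer time t = 1.772 hours = 6379.2 s, and t = π√(a_t³/μ).
So a_t = (μ t²/π²)^(1/3) = (3.606×10^5 × (6379.2)² / π²)^(1/3) = 11414 km.
Since a_t = (r₁ + r₂)/2, r₂ = 2a_t − r₁ = 2×11414 − 8278 = 14550 km.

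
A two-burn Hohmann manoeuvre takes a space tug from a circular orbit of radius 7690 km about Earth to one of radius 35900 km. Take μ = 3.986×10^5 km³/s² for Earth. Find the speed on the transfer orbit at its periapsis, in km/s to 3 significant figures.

The Hohmann ellipse has a_t = (r₁ + r₂)/2 = 21795 km.
At periapsis, r = 7690 km.
From the vis-viva equation, v = √[μ(2/r − 1/a_t)] = 9.240 km/s.

v = 9.24 km/s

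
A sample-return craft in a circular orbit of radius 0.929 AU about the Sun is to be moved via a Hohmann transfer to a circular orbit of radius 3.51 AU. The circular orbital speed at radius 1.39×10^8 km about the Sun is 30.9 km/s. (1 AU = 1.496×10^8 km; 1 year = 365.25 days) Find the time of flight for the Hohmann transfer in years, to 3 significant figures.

From the circular-orbit relation v² = μ/r at r = 1.39×10^8 km: μ = v²r = (30.9)² × 1.39×10^8 = 1.32719×10^11 km³/s².
In km: r₁ = 0.929 × 1.496×10^8 = 1.389784×10^8 km; r₂ = 3.51 × 1.496×10^8 = 5.25096×10^8 km.
The Hohmann ellipse has a_t = (r₁ + r₂)/2 = 3.320372×10^8 km.
Transfer time t = π√(a_t³/μ) = π√((3.320372×10^8)³ / 1.32719×10^11) = 5.218×10^7 s.
Converting: 5.218×10^7 s ÷ 3.15576×10^7 s/year (365.25 × 86400) = 1.65 years.

t = 1.65 years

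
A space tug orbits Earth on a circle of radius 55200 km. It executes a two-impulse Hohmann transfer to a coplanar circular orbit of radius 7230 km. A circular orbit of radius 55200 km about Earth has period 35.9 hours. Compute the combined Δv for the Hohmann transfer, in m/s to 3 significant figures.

Δv = 3840 m/s

From Kepler's third law T² = 4π²r³/μ at r = 55200 km, T = 35.9 hours = 35.9 × 3600 s = 1.2924×10^5 s: μ = 4π²r³/T² = 3.97542×10^5 km³/s².
The Hohmann ellipse has a_t = (r₁ + r₂)/2 = 31215 km.
At r₁ the circular-orbit speed is v₁ = √(μ/r₁) = 2.684 km/s.
On the transfer ellipse at r₁, v² = μ(2/r − 1/a) gives v_a = √[μ(2/r₁ − 1/a_t)] = 1.292 km/s.
First burn Δv₁ = |v_a − v₁| = 1.392 km/s.
At r₂, v₂ = √(μ/r₂) = 7.415 km/s.
Transfer-orbit speed at r₂: v_p = √[μ(2/r₂ − 1/a_t)] = 9.861 km/s.
Second burn Δv₂ = |v₂ − v_p| = 2.446 km/s.
Δv = Δv₁ + Δv₂ = 1.392 + 2.446 = 3.838 km/s.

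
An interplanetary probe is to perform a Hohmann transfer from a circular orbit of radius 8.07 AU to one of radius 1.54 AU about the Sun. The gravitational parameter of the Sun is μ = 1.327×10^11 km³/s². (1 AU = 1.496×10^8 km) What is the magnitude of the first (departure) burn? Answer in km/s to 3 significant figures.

In km: r₁ = 8.07 × 1.496×10^8 = 1.207272×10^9 km; r₂ = 1.54 × 1.496×10^8 = 2.30384×10^8 km.
Semi-major axis of the transfer orbit: a_t = (1.207272×10^9 + 2.30384×10^8)/2 = 7.18828×10^8 km.
On the circular orbit at r = 1.207272×10^9 km, v_c = √(μ/r) = 10.484 km/s.
Transfer-orbit speed at the same r (vis-viva, a = a_t): v_t = √[μ(2/r − 1/a_t)] = 5.9354 km/s.
Δv₁ = |v_t − v_c| = |5.9354 − 10.484| = 4.549 km/s.

Δv₁ = 4.55 km/s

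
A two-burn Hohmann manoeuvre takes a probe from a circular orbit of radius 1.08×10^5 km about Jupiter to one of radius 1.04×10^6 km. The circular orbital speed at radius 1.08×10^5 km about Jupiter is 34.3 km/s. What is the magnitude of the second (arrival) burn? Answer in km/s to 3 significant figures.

From the circular-orbit relation v² = μ/r at r = 1.08×10^5 km: μ = v²r = (34.3)² × 1.08×10^5 = 1.27061×10^8 km³/s².
Transfer-ellipse semi-major axis a_t = (r₁ + r₂)/2 = (1.080×10^5 + 1.040×10^6)/2 = 5.740×10^5 km.
Circular speed at r = 1.040×10^6 km: v_c = √(μ/r) = 11.0532 km/s.
Vis-viva on the transfer ellipse at r = 1.040×10^6 km gives v_t = √[μ(2/r − 1/a_t)] = 4.79452 km/s.
Δv₂ = |v_t − v_c| = |4.79452 − 11.0532| = 6.259 km/s.

Δv₂ = 6.26 km/s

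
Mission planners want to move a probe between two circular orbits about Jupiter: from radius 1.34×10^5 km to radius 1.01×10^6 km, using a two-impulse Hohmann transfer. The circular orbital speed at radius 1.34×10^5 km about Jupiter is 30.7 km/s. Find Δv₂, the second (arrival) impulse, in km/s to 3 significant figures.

Δv₂ = 5.77 km/s

From the circular-orbit relation v² = μ/r at r = 1.34×10^5 km: μ = v²r = (30.7)² × 1.34×10^5 = 1.26294×10^8 km³/s².
Transfer-ellipse semi-major axis a_t = (r₁ + r₂)/2 = (1.340×10^5 + 1.010×10^6)/2 = 5.720×10^5 km.
On the circular orbit at r = 1.010×10^6 km, v_c = √(μ/r) = 11.182 km/s.
Transfer-orbit speed at the same r (vis-viva, a = a_t): v_t = √[μ(2/r − 1/a_t)] = 5.4123 km/s.
Δv₂ = |v_t − v_c| = |5.4123 − 11.182| = 5.770 km/s.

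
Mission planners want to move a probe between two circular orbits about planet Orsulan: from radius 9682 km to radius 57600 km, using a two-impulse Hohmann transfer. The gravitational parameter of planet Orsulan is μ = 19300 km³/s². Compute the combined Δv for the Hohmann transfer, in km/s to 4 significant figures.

Δv = 0.7039 km/s

The Hohmann ellipse has a_t = (r₁ + r₂)/2 = 33641 km.
Circular speed at r₁: v₁ = √(μ/r₁) = √(19300/9682) = 1.4119 km/s.
Transfer-orbit speed at r₁ (vis-viva): v_p = √[μ(2/r₁ − 1/a_t)] = 1.8475 km/s.
First burn Δv₁ = |v_p − v₁| = 0.4356 km/s.
At r₂, v₂ = √(μ/r₂) = 0.57885 km/s.
Transfer-orbit speed at r₂: v_a = √[μ(2/r₂ − 1/a_t)] = 0.31054 km/s.
Second burn Δv₂ = |v₂ − v_a| = 0.2683 km/s.
Total Δv = Δv₁ + Δv₂ = 0.7039 km/s.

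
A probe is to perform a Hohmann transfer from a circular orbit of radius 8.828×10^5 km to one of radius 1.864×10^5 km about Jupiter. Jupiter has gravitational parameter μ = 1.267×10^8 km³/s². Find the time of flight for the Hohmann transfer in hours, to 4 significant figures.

Transfer-ellipse semi-major axis a_t = (r₁ + r₂)/2 = (8.828×10^5 + 1.864×10^5)/2 = 5.346×10^5 km.
Transfer time t = π√(a_t³/μ) = π√((5.346×10^5)³ / 1.267×10^8) = 1.09095×10^5 s.
Converting: 1.09095×10^5 s ÷ 3600 s/hour = 30.30 hours.

t = 30.30 hours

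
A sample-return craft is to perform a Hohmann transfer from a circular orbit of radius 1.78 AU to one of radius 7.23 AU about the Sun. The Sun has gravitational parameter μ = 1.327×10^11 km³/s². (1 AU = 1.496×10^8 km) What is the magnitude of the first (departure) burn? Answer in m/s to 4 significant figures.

In km: r₁ = 1.78 × 1.496×10^8 = 2.66288×10^8 km; r₂ = 7.23 × 1.496×10^8 = 1.081608×10^9 km.
The Hohmann ellipse has a_t = (r₁ + r₂)/2 = 6.73948×10^8 km.
Circular speed at r = 2.66288×10^8 km: v_c = √(μ/r) = 22.323 km/s.
Transfer-orbit speed at the same r (vis-viva, a = a_t): v_t = √[μ(2/r − 1/a_t)] = 28.280 km/s.
Δv₁ = |v_t − v_c| = |28.280 − 22.323| = 5.957 km/s.

Δv₁ = 5957 m/s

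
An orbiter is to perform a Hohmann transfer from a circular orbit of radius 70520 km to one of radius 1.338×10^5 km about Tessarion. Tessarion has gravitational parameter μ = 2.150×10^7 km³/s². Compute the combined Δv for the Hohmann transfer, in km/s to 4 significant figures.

Δv = 4.666 km/s

Transfer-ellipse semi-major axis a_t = (r₁ + r₂)/2 = (70520 + 1.338×10^5)/2 = 1.0216×10^5 km.
Circular speed at r₁: v₁ = √(μ/r₁) = √(2.150×10^7/70520) = 17.461 km/s.
Transfer-orbit speed at r₁ (vis-viva): v_p = √[μ(2/r₁ − 1/a_t)] = 19.983 km/s.
First burn Δv₁ = |v_p − v₁| = 2.522 km/s.
At r₂, v₂ = √(μ/r₂) = 12.676 km/s.
Transfer-orbit speed at r₂: v_a = √[μ(2/r₂ − 1/a_t)] = 10.532 km/s.
Second burn Δv₂ = |v₂ − v_a| = 2.144 km/s.
Δv = Δv₁ + Δv₂ = 2.522 + 2.144 = 4.666 km/s.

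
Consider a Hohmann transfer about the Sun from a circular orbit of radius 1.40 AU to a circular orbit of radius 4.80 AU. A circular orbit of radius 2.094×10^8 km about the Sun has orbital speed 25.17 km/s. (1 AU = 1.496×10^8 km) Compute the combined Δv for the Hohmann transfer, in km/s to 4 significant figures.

From the circular-orbit relation v² = μ/r at r = 2.094×10^8 km: μ = v²r = (25.17)² × 2.094×10^8 = 1.32661×10^11 km³/s².
In km: r₁ = 1.40 × 1.496×10^8 = 2.0944×10^8 km; r₂ = 4.80 × 1.496×10^8 = 7.1808×10^8 km.
Semi-major axis of the transfer orbit: a_t = (2.0944×10^8 + 7.1808×10^8)/2 = 4.6376×10^8 km.
Circular speed at r₁: v₁ = √(μ/r₁) = √(1.32661×10^11/2.0944×10^8) = 25.17 km/s.
Transfer-orbit speed at r₁ (v² = μ(2/r − 1/a)): v_p = √[μ(2/r₁ − 1/a_t)] = 31.32 km/s.
First burn Δv₁ = |v_p − v₁| = 6.150 km/s.
Circular speed at r₂: v₂ = √(μ/r₂) = 13.592 km/s.
Transfer-orbit speed at r₂: v_a = √[μ(2/r₂ − 1/a_t)] = 9.1342 km/s.
Second burn Δv₂ = |v₂ − v_a| = 4.458 km/s.
Δv = Δv₁ + Δv₂ = 6.150 + 4.458 = 10.61 km/s.

Δv = 10.61 km/s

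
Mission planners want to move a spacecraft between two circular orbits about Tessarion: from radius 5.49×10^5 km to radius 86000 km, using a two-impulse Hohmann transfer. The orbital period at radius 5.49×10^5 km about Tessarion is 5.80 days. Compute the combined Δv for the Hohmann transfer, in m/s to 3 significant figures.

From Kepler's third law T² = 4π²r³/μ at r = 5.49×10^5 km, T = 5.80 days = 5.80 × 86400 s = 5.0112×10^5 s: μ = 4π²r³/T² = 2.60132×10^7 km³/s².
Semi-major axis of the transfer orbit: a_t = (5.490×10^5 + 86000)/2 = 3.175×10^5 km.
At r₁ the circular-orbit speed is v₁ = √(μ/r₁) = 6.884 km/s.
Transfer-orbit speed at r₁ (vis-viva): v_a = √[μ(2/r₁ − 1/a_t)] = 3.583 km/s.
First burn Δv₁ = |v_a − v₁| = 3.301 km/s.
Circular speed at r₂: v₂ = √(μ/r₂) = 17.392 km/s.
Transfer-orbit speed at r₂: v_p = √[μ(2/r₂ − 1/a_t)] = 22.870 km/s.
Second burn Δv₂ = |v₂ − v_p| = 5.478 km/s.
Δv = Δv₁ + Δv₂ = 3.301 + 5.478 = 8.779 km/s.

Δv = 8780 m/s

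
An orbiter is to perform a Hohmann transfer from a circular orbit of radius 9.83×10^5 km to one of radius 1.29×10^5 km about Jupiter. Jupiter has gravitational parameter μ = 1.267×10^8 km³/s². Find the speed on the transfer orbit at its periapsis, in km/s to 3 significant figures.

Semi-major axis of the transfer orbit: a_t = (9.830×10^5 + 1.290×10^5)/2 = 5.560×10^5 km.
At periapsis, r = 1.290×10^5 km.
Applying v² = μ(2/r − 1/a_t): v = 41.67 km/s.

v = 41.7 km/s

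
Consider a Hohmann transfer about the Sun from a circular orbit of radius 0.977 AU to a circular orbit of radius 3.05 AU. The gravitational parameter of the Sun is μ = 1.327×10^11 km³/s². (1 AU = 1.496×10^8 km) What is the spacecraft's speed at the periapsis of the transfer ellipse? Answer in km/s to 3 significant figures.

In km: r₁ = 0.977 × 1.496×10^8 = 1.461592×10^8 km; r₂ = 3.05 × 1.496×10^8 = 4.5628×10^8 km.
Semi-major axis of the transfer orbit: a_t = (1.461592×10^8 + 4.5628×10^8)/2 = 3.012196×10^8 km.
At periapsis, r = 1.461592×10^8 km.
Vis-viva: v = √[μ(2/r − 1/a_t)] = √[1.327×10^11 × (2/1.461592×10^8 − 1/3.012196×10^8)] = 37.08 km/s.

v = 37.1 km/s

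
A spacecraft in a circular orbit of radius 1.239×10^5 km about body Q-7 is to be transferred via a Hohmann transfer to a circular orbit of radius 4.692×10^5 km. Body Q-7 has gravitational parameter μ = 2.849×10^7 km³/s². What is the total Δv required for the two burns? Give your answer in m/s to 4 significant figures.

Semi-major axis of the transfer orbit: a_t = (1.239×10^5 + 4.692×10^5)/2 = 2.9655×10^5 km.
Circular speed at r₁: v₁ = √(μ/r₁) = √(2.849×10^7/1.239×10^5) = 15.16 km/s.
Transfer-orbit speed at r₁ (vis-viva equation): v_p = √[μ(2/r₁ − 1/a_t)] = 19.07 km/s.
First burn Δv₁ = |v_p − v₁| = 3.910 km/s.
Circular speed at r₂: v₂ = √(μ/r₂) = 7.79233 km/s.
Transfer-orbit speed at r₂: v_a = √[μ(2/r₂ − 1/a_t)] = 5.03679 km/s.
Second burn Δv₂ = |v₂ − v_a| = 2.756 km/s.
Total Δv = Δv₁ + Δv₂ = 6.666 km/s.

Δv = 6666 m/s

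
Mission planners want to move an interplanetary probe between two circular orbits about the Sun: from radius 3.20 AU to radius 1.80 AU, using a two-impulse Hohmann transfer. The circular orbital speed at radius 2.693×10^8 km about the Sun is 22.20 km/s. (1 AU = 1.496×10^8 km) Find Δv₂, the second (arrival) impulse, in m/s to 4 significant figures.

From the circular-orbit relation v² = μ/r at r = 2.693×10^8 km: μ = v²r = (22.20)² × 2.693×10^8 = 1.32722×10^11 km³/s².
In km: r₁ = 3.20 × 1.496×10^8 = 4.7872×10^8 km; r₂ = 1.80 × 1.496×10^8 = 2.6928×10^8 km.
Transfer-ellipse semi-major axis a_t = (r₁ + r₂)/2 = (4.7872×10^8 + 2.6928×10^8)/2 = 3.740×10^8 km.
Circular speed at r = 2.6928×10^8 km: v_c = √(μ/r) = 22.2008 km/s.
Vis-viva on the transfer ellipse at r = 2.6928×10^8 km gives v_t = √[μ(2/r − 1/a_t)] = 25.1174 km/s.
Δv₂ = |v_t − v_c| = |25.1174 − 22.2008| = 2.917 km/s.

Δv₂ = 2917 m/s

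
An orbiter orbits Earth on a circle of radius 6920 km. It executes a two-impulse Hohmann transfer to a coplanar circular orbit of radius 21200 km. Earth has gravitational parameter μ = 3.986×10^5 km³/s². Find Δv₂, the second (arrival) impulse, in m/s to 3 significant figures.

The Hohmann ellipse has a_t = (r₁ + r₂)/2 = 14060 km.
Circular speed at r = 21200 km: v_c = √(μ/r) = 4.336 km/s.
Vis-viva on the transfer ellipse at r = 21200 km gives v_t = √[μ(2/r − 1/a_t)] = 3.042 km/s.
Δv₂ = |v_t − v_c| = |3.042 − 4.336| = 1.294 km/s.

Δv₂ = 1290 m/s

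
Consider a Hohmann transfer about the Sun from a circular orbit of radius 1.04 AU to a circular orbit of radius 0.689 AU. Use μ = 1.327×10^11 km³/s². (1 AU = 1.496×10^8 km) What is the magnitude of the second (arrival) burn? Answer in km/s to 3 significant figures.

Δv₂ = 3.47 km/s

In km: r₁ = 1.04 × 1.496×10^8 = 1.55584×10^8 km; r₂ = 0.689 × 1.496×10^8 = 1.030744×10^8 km.
The Hohmann ellipse has a_t = (r₁ + r₂)/2 = 1.293292×10^8 km.
On the circular orbit at r = 1.030744×10^8 km, v_c = √(μ/r) = 35.8806 km/s.
Vis-viva on the transfer ellipse at r = 1.030744×10^8 km gives v_t = √[μ(2/r − 1/a_t)] = 39.3545 km/s.
Δv₂ = |v_t − v_c| = |39.3545 − 35.8806| = 3.474 km/s.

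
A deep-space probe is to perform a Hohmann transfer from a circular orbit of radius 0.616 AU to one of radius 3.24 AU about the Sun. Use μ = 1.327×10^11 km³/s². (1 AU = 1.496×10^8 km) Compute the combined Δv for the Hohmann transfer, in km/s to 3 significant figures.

Δv = 18.4 km/s

In km: r₁ = 0.616 × 1.496×10^8 = 9.21536×10^7 km; r₂ = 3.24 × 1.496×10^8 = 4.84704×10^8 km.
Semi-major axis of the transfer orbit: a_t = (9.21536×10^7 + 4.84704×10^8)/2 = 2.884288×10^8 km.
Circular speed at r₁: v₁ = √(μ/r₁) = √(1.327×10^11/9.21536×10^7) = 37.9472 km/s.
On the transfer ellipse at r₁, vis-viva equation gives v_p = √[μ(2/r₁ − 1/a_t)] = 49.1924 km/s.
First burn Δv₁ = |v_p − v₁| = 11.25 km/s.
Circular speed at r₂: v₂ = √(μ/r₂) = 16.5462 km/s.
Transfer-orbit speed at r₂: v_a = √[μ(2/r₂ − 1/a_t)] = 9.35264 km/s.
Second burn Δv₂ = |v₂ − v_a| = 7.194 km/s.
Δv = Δv₁ + Δv₂ = 11.25 + 7.194 = 18.44 km/s.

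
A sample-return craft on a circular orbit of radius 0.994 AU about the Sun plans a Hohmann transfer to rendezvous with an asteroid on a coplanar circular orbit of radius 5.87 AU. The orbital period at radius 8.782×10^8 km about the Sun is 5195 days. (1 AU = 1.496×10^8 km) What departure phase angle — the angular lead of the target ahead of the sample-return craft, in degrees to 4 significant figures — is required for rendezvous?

From Kepler's third law T² = 4π²r³/μ at r = 8.782×10^8 km, T = 5195 days = 5195 × 86400 s = 4.48848×10^8 s: μ = 4π²r³/T² = 1.32722×10^11 km³/s².
In km: r₁ = 0.994 × 1.496×10^8 = 1.487024×10^8 km; r₂ = 5.87 × 1.496×10^8 = 8.78152×10^8 km.
Transfer-ellipse semi-major axis a_t = (r₁ + r₂)/2 = (1.487024×10^8 + 8.78152×10^8)/2 = 5.134272×10^8 km.
Transfer time t = π√(a_t³/μ) = 1.0032×10^8 s.
Target angular speed ω₂ = √(μ/r₂³) = 1.4000×10^-8 rad/s.
Angle swept by the target during transfer: ω₂·t = 1.4045 rad = 80.47°.
The sample-return craft traverses 180° on the transfer ellipse, so the target must lead by 180° − 80.47° = 99.53°.

φ = 99.53°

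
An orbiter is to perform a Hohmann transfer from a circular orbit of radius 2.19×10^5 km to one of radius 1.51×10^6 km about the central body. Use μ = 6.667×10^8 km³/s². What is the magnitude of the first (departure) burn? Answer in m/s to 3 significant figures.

Transfer-ellipse semi-major axis a_t = (r₁ + r₂)/2 = (2.190×10^5 + 1.510×10^6)/2 = 8.645×10^5 km.
Circular speed at r = 2.190×10^5 km: v_c = √(μ/r) = 55.1751 km/s.
Transfer-orbit speed at the same r (vis-viva, a = a_t): v_t = √[μ(2/r − 1/a_t)] = 72.9204 km/s.
Δv₁ = |v_t − v_c| = |72.9204 − 55.1751| = 17.75 km/s.

Δv₁ = 17700 m/s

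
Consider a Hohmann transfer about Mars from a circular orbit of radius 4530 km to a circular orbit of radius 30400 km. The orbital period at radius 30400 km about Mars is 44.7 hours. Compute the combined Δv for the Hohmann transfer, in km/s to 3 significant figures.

Δv = 1.56 km/s

From Kepler's third law T² = 4π²r³/μ at r = 30400 km, T = 44.7 hours = 44.7 × 3600 s = 1.6092×10^5 s: μ = 4π²r³/T² = 42831.2 km³/s².
The Hohmann ellipse has a_t = (r₁ + r₂)/2 = 17465 km.
At r₁ the circular-orbit speed is v₁ = √(μ/r₁) = 3.0749 km/s.
On the transfer ellipse at r₁, v² = μ(2/r − 1/a) gives v_p = √[μ(2/r₁ − 1/a_t)] = 4.0568 km/s.
First burn Δv₁ = |v_p − v₁| = 0.9819 km/s.
Circular speed at r₂: v₂ = √(μ/r₂) = 1.187 km/s.
Transfer-orbit speed at r₂: v_a = √[μ(2/r₂ − 1/a_t)] = 0.6045 km/s.
Second burn Δv₂ = |v₂ − v_a| = 0.5825 km/s.
Total Δv = Δv₁ + Δv₂ = 1.564 km/s.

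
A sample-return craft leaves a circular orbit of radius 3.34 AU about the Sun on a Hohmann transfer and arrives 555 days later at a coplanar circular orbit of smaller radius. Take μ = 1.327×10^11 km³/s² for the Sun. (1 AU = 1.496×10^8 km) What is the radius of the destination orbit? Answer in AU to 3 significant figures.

r₂ = 0.856 AU

In km: r₁ = 3.34 × 1.496×10^8 = 4.99664×10^8 km.
Transfer time t = 555 days = 4.7952×10^7 s, and t = π√(a_t³/μ).
So a_t = (μ t²/π²)^(1/3) = (1.327×10^11 × (4.7952×10^7)² / π²)^(1/3) = 3.1385×10^8 km.
Since a_t = (r₁ + r₂)/2, r₂ = 2a_t − r₁ = 2×3.1385×10^8 − 4.99664×10^8 = 1.28036×10^8 km.
In AU: r₂ = 1.28036×10^8 / 1.496×10^8 = 0.856 AU.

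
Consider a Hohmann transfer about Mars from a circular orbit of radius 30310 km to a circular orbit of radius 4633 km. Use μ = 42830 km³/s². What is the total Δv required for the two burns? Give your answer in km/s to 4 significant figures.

The Hohmann ellipse has a_t = (r₁ + r₂)/2 = 17471.5 km.
At r₁ the circular-orbit speed is v₁ = √(μ/r₁) = 1.1887 km/s.
On the transfer ellipse at r₁, v² = μ(2/r − 1/a) gives v_a = √[μ(2/r₁ − 1/a_t)] = 0.61213 km/s.
First burn Δv₁ = |v_a − v₁| = 0.5766 km/s.
Circular speed at r₂: v₂ = √(μ/r₂) = 3.0405 km/s.
Transfer-orbit speed at r₂: v_p = √[μ(2/r₂ − 1/a_t)] = 4.0047 km/s.
Second burn Δv₂ = |v₂ − v_p| = 0.9642 km/s.
Total Δv = Δv₁ + Δv₂ = 1.541 km/s.

Δv = 1.541 km/s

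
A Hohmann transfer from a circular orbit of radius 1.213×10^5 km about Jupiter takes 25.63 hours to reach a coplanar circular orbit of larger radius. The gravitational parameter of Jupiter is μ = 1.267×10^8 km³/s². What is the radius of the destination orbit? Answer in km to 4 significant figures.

Transfer time t = 25.63 hours = 92268 s, and t = π√(a_t³/μ).
So a_t = (μ t²/π²)^(1/3) = (1.267×10^8 × (92268)² / π²)^(1/3) = 4.7811×10^5 km.
Since a_t = (r₁ + r₂)/2, r₂ = 2a_t − r₁ = 2×4.7811×10^5 − 1.213×10^5 = 8.3492×10^5 km.

r₂ = 8.349×10^5 km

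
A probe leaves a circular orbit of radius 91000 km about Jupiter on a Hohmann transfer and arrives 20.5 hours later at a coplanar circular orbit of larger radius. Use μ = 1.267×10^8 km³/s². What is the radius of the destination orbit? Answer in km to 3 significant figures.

r₂ = 7.33×10^5 km

Transfer time t = 20.5 hours = 73800 s, and t = π√(a_t³/μ).
So a_t = (μ t²/π²)^(1/3) = (1.267×10^8 × (73800)² / π²)^(1/3) = 4.1197×10^5 km.
Since a_t = (r₁ + r₂)/2, r₂ = 2a_t − r₁ = 2×4.1197×10^5 − 91000 = 7.3294×10^5 km.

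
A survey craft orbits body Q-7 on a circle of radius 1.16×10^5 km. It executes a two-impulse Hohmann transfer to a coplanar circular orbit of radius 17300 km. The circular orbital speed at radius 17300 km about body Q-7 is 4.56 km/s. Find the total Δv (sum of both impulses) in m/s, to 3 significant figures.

From the circular-orbit relation v² = μ/r at r = 17300 km: μ = v²r = (4.56)² × 17300 = 3.59729×10^5 km³/s².
Transfer-ellipse semi-major axis a_t = (r₁ + r₂)/2 = (1.160×10^5 + 17300)/2 = 66650 km.
Circular speed at r₁: v₁ = √(μ/r₁) = √(3.59729×10^5/1.160×10^5) = 1.761 km/s.
Transfer-orbit speed at r₁ (vis-viva equation): v_a = √[μ(2/r₁ − 1/a_t)] = 0.8972 km/s.
First burn Δv₁ = |v_a − v₁| = 0.8638 km/s.
Circular speed at r₂: v₂ = √(μ/r₂) = 4.560 km/s.
Transfer-orbit speed at r₂: v_p = √[μ(2/r₂ − 1/a_t)] = 6.016 km/s.
Second burn Δv₂ = |v₂ − v_p| = 1.456 km/s.
Δv = Δv₁ + Δv₂ = 0.8638 + 1.456 = 2.320 km/s.

Δv = 2320 m/s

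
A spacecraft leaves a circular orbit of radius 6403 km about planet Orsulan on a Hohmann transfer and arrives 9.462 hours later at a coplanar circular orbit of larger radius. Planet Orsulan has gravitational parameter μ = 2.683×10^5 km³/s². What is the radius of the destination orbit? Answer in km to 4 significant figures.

r₂ = 56790 km

Transfer time t = 9.462 hours = 34063.2 s, and t = π√(a_t³/μ).
So a_t = (μ t²/π²)^(1/3) = (2.683×10^5 × (34063.2)² / π²)^(1/3) = 31596 km.
Since a_t = (r₁ + r₂)/2, r₂ = 2a_t − r₁ = 2×31596 − 6403 = 56789 km.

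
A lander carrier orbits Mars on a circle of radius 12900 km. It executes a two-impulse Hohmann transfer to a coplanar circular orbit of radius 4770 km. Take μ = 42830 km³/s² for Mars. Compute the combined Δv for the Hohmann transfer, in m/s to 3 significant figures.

Δv = 1110 m/s

Transfer-ellipse semi-major axis a_t = (r₁ + r₂)/2 = (12900 + 4770)/2 = 8835 km.
At r₁ the circular-orbit speed is v₁ = √(μ/r₁) = 1.82213 km/s.
On the transfer ellipse at r₁, v² = μ(2/r − 1/a) gives v_a = √[μ(2/r₁ − 1/a_t)] = 1.33886 km/s.
First burn Δv₁ = |v_a − v₁| = 0.4833 km/s.
At r₂, v₂ = √(μ/r₂) = 2.9965 km/s.
Transfer-orbit speed at r₂: v_p = √[μ(2/r₂ − 1/a_t)] = 3.6208 km/s.
Second burn Δv₂ = |v₂ − v_p| = 0.6243 km/s.
Δv = Δv₁ + Δv₂ = 0.4833 + 0.6243 = 1.108 km/s.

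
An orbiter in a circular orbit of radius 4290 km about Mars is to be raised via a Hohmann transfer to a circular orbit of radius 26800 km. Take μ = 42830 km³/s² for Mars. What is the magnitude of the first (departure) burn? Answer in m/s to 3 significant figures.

Δv₁ = 989 m/s

Semi-major axis of the transfer orbit: a_t = (4290 + 26800)/2 = 15545 km.
Circular speed at r = 4290 km: v_c = √(μ/r) = 3.1597 km/s.
Transfer-orbit speed at the same r (vis-viva, a = a_t): v_t = √[μ(2/r − 1/a_t)] = 4.1488 km/s.
Δv₁ = |v_t − v_c| = |4.1488 − 3.1597| = 0.9891 km/s.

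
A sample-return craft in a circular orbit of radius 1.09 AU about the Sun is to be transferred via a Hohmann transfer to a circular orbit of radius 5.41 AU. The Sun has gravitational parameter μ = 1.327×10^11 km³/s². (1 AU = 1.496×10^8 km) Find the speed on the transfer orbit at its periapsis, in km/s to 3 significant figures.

v = 36.8 km/s

In km: r₁ = 1.09 × 1.496×10^8 = 1.63064×10^8 km; r₂ = 5.41 × 1.496×10^8 = 8.09336×10^8 km.
Transfer-ellipse semi-major axis a_t = (r₁ + r₂)/2 = (1.63064×10^8 + 8.09336×10^8)/2 = 4.862×10^8 km.
At periapsis, r = 1.63064×10^8 km.
From the vis-viva equation, v = √[μ(2/r − 1/a_t)] = 36.81 km/s.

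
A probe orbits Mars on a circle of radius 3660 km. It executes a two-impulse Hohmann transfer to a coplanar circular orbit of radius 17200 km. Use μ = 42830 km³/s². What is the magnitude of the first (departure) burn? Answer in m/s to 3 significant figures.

Semi-major axis of the transfer orbit: a_t = (3660 + 17200)/2 = 10430 km.
Circular speed at r = 3660 km: v_c = √(μ/r) = 3.4208 km/s.
Vis-viva on the transfer ellipse at r = 3660 km gives v_t = √[μ(2/r − 1/a_t)] = 4.3929 km/s.
Δv₁ = |v_t − v_c| = |4.3929 − 3.4208| = 0.9721 km/s.

Δv₁ = 972 m/s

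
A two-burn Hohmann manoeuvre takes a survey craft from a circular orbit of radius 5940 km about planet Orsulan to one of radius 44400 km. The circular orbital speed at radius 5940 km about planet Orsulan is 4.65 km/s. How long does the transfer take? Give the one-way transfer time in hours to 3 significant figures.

From the circular-orbit relation v² = μ/r at r = 5940 km: μ = v²r = (4.65)² × 5940 = 1.28438×10^5 km³/s².
Semi-major axis of the transfer orbit: a_t = (5940 + 44400)/2 = 25170 km.
By Kepler's third law the transfer-orbit period is T = 2π√(a_t³/μ), so t = T/2 = 35000 s.
Converting: 35000 s ÷ 3600 s/hour = 9.72 hours.

t = 9.72 hours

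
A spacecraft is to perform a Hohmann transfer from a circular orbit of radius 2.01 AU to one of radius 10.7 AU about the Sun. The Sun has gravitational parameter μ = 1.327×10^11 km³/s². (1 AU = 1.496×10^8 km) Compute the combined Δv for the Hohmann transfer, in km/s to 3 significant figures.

Δv = 10.2 km/s

In km: r₁ = 2.01 × 1.496×10^8 = 3.00696×10^8 km; r₂ = 10.7 × 1.496×10^8 = 1.60072×10^9 km.
Semi-major axis of the transfer orbit: a_t = (3.00696×10^8 + 1.60072×10^9)/2 = 9.50708×10^8 km.
At r₁ the circular-orbit speed is v₁ = √(μ/r₁) = 21.00737 km/s.
Transfer-orbit speed at r₁ (vis-viva equation): v_p = √[μ(2/r₁ − 1/a_t)] = 27.25874 km/s.
First burn Δv₁ = |v_p − v₁| = 6.2514 km/s.
At r₂, v₂ = √(μ/r₂) = 9.1050 km/s.
Transfer-orbit speed at r₂: v_a = √[μ(2/r₂ − 1/a_t)] = 5.1206 km/s.
Second burn Δv₂ = |v₂ − v_a| = 3.9844 km/s.
Total Δv = Δv₁ + Δv₂ = 10.24 km/s.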